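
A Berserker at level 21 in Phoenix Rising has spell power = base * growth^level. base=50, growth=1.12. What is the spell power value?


value = base * growth^level
= 50 * 1.12^21
= 50 * 10.803848
= 540.19

540.19 spell power


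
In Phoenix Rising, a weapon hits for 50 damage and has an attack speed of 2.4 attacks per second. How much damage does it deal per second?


DPS = damage * attack_speed
= 50 * 2.4
= 120.0

120.0 DPS


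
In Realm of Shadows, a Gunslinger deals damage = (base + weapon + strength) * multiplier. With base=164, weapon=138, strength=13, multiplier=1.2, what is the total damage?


Sum base + weapon + str = 164 + 138 + 13 = 315
Multiply by 1.2:
315 * 1.2 = 378.0

378.0 damage


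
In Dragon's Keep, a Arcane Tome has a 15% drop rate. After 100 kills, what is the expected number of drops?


Expected drops = kills * (drop_rate / 100)
= 100 * (15 / 100)
= 100 * 0.15
= 15.0

15.0 drops


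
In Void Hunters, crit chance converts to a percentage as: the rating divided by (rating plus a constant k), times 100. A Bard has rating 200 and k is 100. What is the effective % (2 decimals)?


effective% = rating / (rating + k) * 100
= 200 / (200 + 100) * 100
= 200 / 300 * 100
= 0.666667 * 100
= 66.67%

66.67%


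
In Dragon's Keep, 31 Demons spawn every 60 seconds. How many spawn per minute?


Spawns per minute = count * (60 / interval)
= 31 * (60 / 60)
= 31 * 1.0
= 31.0

31.0 per minute


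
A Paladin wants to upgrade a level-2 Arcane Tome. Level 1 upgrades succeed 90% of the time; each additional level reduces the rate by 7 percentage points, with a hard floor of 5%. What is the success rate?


raw_rate = 90 - 7 * (2 - 1)
= 90 - 7 * 1
= 90 - 7
= 83
Apply floor: max(83, 5) = 83%

83%


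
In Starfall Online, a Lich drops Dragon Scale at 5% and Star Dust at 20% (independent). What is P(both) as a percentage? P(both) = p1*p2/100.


For independent events, P(both) = P(A) * P(B)
= 5% * 20%
= 100 / 100 %
= 1.0%

1.0%


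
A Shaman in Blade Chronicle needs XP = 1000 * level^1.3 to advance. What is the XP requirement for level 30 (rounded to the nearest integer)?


XP = 1000 * level^1.3
Substitute level = 30:
XP = 1000 * 30^1.3
= 1000 * 83.2257
= 83226

83226 XP


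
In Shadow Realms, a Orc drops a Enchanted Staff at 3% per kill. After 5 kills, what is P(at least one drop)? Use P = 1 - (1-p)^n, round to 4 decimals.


P(at least one) = 1 - P(none) = 1 - (1-p)^n
p = 3/100 = 0.03
1 - p = 0.97
(1 - p)^5 = 0.97^5 = 0.858734
P(at least one) = 1 - 0.858734 = 0.1413

0.1413


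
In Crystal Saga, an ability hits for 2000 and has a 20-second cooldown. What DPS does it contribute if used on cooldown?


DPS = damage / cooldown
= 2000 / 20
= 100.00

100.00 DPS


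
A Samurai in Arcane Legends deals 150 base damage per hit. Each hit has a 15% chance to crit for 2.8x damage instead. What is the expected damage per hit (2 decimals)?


E[dmg] = base * (1 + crit_chance * (crit_mult - 1))
cc as decimal = 15/100 = 0.15
cm - 1 = 2.8 - 1 = 1.8
Bonus factor = 0.15 * 1.8 = 0.27
Total multiplier = 1 + 0.27 = 1.27
Expected damage = 150 * 1.27 = 190.50

190.50 damage


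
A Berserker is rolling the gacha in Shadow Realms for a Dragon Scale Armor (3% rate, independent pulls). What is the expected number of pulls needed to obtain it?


Expected pulls for a geometric distribution = 1/p = 100 / rate%
= 100 / 3
= 33.33

33.33 pulls


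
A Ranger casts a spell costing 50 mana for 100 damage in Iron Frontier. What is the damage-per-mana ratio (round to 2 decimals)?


Efficiency = damage / mana
= 100 / 50
= 2.00

2.00 dmg/mana


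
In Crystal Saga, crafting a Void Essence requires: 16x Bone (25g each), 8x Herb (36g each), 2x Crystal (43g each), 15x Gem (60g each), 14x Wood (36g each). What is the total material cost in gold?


Cost breakdown:
  Bone: 16 * 25 = 400
  Herb: 8 * 36 = 288
  Crystal: 2 * 43 = 86
  Gem: 15 * 60 = 900
  Wood: 14 * 36 = 504
Total = 400 + 288 + 86 + 900 + 504 = 2178

2178 gold


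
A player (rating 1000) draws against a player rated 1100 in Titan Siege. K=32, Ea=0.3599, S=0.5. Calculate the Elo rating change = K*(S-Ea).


Elo update: delta = K * (S - Ea), where S = 0.5 (draws)
S - Ea = 0.5 - 0.3599 = 0.1401
Rating change = 32 * 0.1401
= 4.48

4.48 rating points


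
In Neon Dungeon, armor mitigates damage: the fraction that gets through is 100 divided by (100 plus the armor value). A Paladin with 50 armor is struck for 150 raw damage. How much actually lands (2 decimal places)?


actual = 150 * 100 / (100 + 50)
= 150 * 100 / 150
= 15000 / 150
= 100.00

100.00 damage


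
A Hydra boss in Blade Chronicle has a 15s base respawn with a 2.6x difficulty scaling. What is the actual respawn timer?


Respawn time = base * multiplier
= 15 * 2.6
= 39.0 seconds

39.0 seconds


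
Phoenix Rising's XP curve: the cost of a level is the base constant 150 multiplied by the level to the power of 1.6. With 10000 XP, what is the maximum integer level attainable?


XP = 150 * level^1.6, so level = (XP / 150)^(1/1.6)
= (10000 / 150)^(1/1.6)
= 66.6667^0.625
= 13.802
Floor: level = 13

level 13


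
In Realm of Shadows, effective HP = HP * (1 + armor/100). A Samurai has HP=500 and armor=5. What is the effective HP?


EHP = 500 * (1 + 5/100)
= 500 * (1 + 0.05)
= 500 * 1.05
= 525.0

525.0 EHP


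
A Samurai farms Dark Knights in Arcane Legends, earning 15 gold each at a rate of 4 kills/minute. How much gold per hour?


Gold per minute = 15 * 4 = 60
Gold per hour = 60 * 60 = 3600

3600 gold/hour


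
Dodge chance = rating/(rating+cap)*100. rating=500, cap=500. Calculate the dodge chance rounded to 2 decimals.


dodge% = 500 / (500 + 500) * 100
= 500 / 1000 * 100
= 0.5 * 100
= 50.00%

50.00%


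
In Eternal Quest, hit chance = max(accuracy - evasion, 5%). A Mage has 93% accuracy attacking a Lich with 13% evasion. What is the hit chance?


accuracy - evasion = 93 - 13 = 80
Apply floor: max(80, 5) = 80
Hit chance = 80%

80%


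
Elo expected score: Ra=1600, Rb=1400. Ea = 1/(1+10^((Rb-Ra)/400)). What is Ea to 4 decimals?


Elo expected score: Ea = 1/(1 + 10^((Rb-Ra)/400))
Rb - Ra = 1400 - 1600 = -200
(Rb-Ra)/400 = -200/400 = -0.5
10^-0.5 = 0.316228
Ea = 1/(1 + 0.316228) = 1/1.316228 = 0.7597

0.7597


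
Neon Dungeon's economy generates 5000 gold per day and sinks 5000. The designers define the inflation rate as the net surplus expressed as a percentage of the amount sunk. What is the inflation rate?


Net gold = 5000 - 5000 = 0
Inflation rate = net / sunk * 100 = 0 / 5000 * 100
= 0.0 * 100
= 0.00%

0.00%


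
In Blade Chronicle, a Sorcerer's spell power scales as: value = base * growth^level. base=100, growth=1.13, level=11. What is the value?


value = base * growth^level
= 100 * 1.13^11
= 100 * 3.835861
= 383.59

383.59 spell power


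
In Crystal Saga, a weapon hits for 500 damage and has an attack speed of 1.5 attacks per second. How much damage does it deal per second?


DPS = damage * attack_speed
= 500 * 1.5
= 750.0

750.0 DPS


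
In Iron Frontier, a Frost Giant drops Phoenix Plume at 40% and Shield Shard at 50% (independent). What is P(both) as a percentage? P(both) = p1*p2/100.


For independent events, P(both) = P(A) * P(B)
= 40% * 50%
= 2000 / 100 %
= 20.0%

20.0%


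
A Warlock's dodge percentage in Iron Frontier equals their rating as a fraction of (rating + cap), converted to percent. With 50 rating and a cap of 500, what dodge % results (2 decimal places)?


dodge% = 50 / (50 + 500) * 100
= 50 / 550 * 100
= 0.090909 * 100
= 9.09%

9.09%


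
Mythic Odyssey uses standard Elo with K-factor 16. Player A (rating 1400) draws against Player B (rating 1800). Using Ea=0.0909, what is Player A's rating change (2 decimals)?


Elo update: delta = K * (S - Ea), where S = 0.5 (draws)
S - Ea = 0.5 - 0.0909 = 0.4091
Rating change = 16 * 0.4091
= 6.55

6.55 rating points


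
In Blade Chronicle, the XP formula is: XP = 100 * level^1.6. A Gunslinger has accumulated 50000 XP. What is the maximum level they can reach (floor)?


XP = 100 * level^1.6, so level = (XP / 100)^(1/1.6)
= (50000 / 100)^(1/1.6)
= 500.0^0.625
= 48.6246
Floor: level = 48

level 48


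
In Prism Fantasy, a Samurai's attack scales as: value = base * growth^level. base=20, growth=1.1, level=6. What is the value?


value = base * growth^level
= 20 * 1.1^6
= 20 * 1.771561
= 35.43

35.43 attack


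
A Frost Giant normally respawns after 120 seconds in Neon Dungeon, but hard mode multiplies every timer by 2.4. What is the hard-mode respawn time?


Respawn time = base * multiplier
= 120 * 2.4
= 288.0 seconds

288.0 seconds


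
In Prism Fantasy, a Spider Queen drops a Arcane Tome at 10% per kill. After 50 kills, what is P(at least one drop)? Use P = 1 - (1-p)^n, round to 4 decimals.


P(at least one) = 1 - P(none) = 1 - (1-p)^n
p = 10/100 = 0.1
1 - p = 0.9
(1 - p)^50 = 0.9^50 = 0.005154
P(at least one) = 1 - 0.005154 = 0.9948

0.9948


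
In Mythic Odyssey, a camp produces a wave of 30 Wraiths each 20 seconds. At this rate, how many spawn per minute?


Spawns per minute = count * (60 / interval)
= 30 * (60 / 20)
= 30 * 3.0
= 90.0

90.0 per minute


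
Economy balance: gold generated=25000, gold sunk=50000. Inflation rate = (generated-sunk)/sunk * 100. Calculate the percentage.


Net gold = 25000 - 50000 = -25000
Inflation rate = net / sunk * 100 = -25000 / 50000 * 100
= -0.5 * 100
= -50.00%

-50.00%


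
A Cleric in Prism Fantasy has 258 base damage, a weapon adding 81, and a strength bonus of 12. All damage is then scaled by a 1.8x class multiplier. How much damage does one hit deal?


Sum base + weapon + str = 258 + 81 + 12 = 351
Multiply by 1.8:
351 * 1.8 = 631.8

631.8 damage


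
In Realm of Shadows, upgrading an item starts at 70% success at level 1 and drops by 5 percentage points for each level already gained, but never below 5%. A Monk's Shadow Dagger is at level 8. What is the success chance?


raw_rate = 70 - 5 * (8 - 1)
= 70 - 5 * 7
= 70 - 35
= 35
Apply floor: max(35, 5) = 35%

35%


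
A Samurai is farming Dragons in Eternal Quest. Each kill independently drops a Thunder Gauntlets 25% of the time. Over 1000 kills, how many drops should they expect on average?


Expected drops = kills * (drop_rate / 100)
= 1000 * (25 / 100)
= 1000 * 0.25
= 250.0

250.0 drops


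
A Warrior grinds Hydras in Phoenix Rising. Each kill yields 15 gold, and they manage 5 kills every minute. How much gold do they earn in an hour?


Gold per minute = 15 * 5 = 75
Gold per hour = 75 * 60 = 4500

4500 gold/hour


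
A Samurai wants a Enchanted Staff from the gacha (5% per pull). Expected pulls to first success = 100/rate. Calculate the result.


Expected pulls for a geometric distribution = 1/p = 100 / rate%
= 100 / 5
= 20.0

20.0 pulls


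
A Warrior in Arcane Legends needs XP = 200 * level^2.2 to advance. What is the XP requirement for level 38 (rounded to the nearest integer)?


XP = 200 * level^2.2
Substitute level = 38:
XP = 200 * 38^2.2
= 200 * 2988.9862
= 597797

597797 XP


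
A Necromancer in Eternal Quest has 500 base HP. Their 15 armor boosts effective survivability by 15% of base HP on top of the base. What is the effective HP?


EHP = 500 * (1 + 15/100)
= 500 * (1 + 0.15)
= 500 * 1.15
= 575.0

575.0 EHP


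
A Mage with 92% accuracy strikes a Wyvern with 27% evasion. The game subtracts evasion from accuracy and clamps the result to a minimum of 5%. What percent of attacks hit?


accuracy - evasion = 92 - 27 = 65
Apply floor: max(65, 5) = 65
Hit chance = 65%

65%


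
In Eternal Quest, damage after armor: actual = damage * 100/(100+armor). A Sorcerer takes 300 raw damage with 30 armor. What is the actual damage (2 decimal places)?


actual = 300 * 100 / (100 + 30)
= 300 * 100 / 130
= 30000 / 130
= 230.77

230.77 damage


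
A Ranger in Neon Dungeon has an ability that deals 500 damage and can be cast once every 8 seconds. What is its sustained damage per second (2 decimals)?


DPS = damage / cooldown
= 500 / 8
= 62.50

62.50 DPS


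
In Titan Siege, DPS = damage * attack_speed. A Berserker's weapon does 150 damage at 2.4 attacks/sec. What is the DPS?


DPS = damage * attack_speed
= 150 * 2.4
= 360.0

360.0 DPS


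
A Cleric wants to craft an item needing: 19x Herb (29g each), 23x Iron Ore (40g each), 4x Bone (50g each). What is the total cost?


Cost breakdown:
  Herb: 19 * 29 = 551
  Iron Ore: 23 * 40 = 920
  Bone: 4 * 50 = 200
Total = 551 + 920 + 200 = 1671

1671 gold


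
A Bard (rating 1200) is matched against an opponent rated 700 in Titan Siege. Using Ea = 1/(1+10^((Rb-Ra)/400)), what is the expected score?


Elo expected score: Ea = 1/(1 + 10^((Rb-Ra)/400))
Rb - Ra = 700 - 1200 = -500
(Rb-Ra)/400 = -500/400 = -1.25
10^-1.25 = 0.056234
Ea = 1/(1 + 0.056234) = 1/1.056234 = 0.9468

0.9468


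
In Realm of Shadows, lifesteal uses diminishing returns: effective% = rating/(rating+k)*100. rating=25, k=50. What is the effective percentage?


effective% = rating / (rating + k) * 100
= 25 / (25 + 50) * 100
= 25 / 75 * 100
= 0.333333 * 100
= 33.33%

33.33%


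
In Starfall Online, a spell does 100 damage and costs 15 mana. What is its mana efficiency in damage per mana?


Efficiency = damage / mana
= 100 / 15
= 6.67

6.67 dmg/mana


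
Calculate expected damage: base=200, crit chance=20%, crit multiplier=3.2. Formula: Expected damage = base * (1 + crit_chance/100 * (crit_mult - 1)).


E[dmg] = base * (1 + crit_chance * (crit_mult - 1))
cc as decimal = 20/100 = 0.2
cm - 1 = 3.2 - 1 = 2.2
Bonus factor = 0.2 * 2.2 = 0.44
Total multiplier = 1 + 0.44 = 1.44
Expected damage = 200 * 1.44 = 288.00

288.00 damage


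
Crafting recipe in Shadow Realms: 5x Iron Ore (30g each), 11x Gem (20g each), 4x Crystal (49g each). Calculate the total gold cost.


Cost breakdown:
  Iron Ore: 5 * 30 = 150
  Gem: 11 * 20 = 220
  Crystal: 4 * 49 = 196
Total = 150 + 220 + 196 = 566

566 gold


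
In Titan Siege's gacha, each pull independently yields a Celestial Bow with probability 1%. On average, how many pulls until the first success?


Expected pulls for a geometric distribution = 1/p = 100 / rate%
= 100 / 1
= 100.0

100.0 pulls


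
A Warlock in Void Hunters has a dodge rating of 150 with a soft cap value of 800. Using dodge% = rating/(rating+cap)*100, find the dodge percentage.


dodge% = 150 / (150 + 800) * 100
= 150 / 950 * 100
= 0.157895 * 100
= 15.79%

15.79%


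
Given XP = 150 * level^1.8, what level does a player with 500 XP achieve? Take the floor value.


XP = 150 * level^1.8, so level = (XP / 150)^(1/1.8)
= (500 / 150)^(1/1.8)
= 3.3333^0.5556
= 1.952
Floor: level = 1

level 1


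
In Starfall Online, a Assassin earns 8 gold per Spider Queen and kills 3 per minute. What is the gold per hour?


Gold per minute = 8 * 3 = 24
Gold per hour = 24 * 60 = 1440

1440 gold/hour


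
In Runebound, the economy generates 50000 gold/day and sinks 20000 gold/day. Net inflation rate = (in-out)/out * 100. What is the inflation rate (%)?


Net gold = 50000 - 20000 = 30000
Inflation rate = net / sunk * 100 = 30000 / 20000 * 100
= 1.5 * 100
= 150.00%

150.00%


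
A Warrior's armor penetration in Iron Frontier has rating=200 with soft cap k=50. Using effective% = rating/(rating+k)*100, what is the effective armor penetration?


effective% = rating / (rating + k) * 100
= 200 / (200 + 50) * 100
= 200 / 250 * 100
= 0.8 * 100
= 80.00%

80.00%


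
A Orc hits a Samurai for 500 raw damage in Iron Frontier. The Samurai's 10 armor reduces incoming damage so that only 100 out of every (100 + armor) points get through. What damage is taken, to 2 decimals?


actual = 500 * 100 / (100 + 10)
= 500 * 100 / 110
= 50000 / 110
= 454.55

454.55 damage


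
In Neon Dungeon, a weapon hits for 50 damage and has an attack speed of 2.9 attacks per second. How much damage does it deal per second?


DPS = damage * attack_speed
= 50 * 2.9
= 145.0

145.0 DPS


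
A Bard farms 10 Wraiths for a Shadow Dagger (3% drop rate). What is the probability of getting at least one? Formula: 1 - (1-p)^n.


P(at least one) = 1 - P(none) = 1 - (1-p)^n
p = 3/100 = 0.03
1 - p = 0.97
(1 - p)^10 = 0.97^10 = 0.737424
P(at least one) = 1 - 0.737424 = 0.2626

0.2626


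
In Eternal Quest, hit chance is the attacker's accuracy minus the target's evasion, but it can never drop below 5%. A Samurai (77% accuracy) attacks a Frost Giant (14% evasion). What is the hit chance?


accuracy - evasion = 77 - 14 = 63
Apply floor: max(63, 5) = 63
Hit chance = 63%

63%


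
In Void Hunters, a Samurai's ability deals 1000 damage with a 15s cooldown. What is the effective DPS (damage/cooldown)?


DPS = damage / cooldown
= 1000 / 15
= 66.67

66.67 DPS


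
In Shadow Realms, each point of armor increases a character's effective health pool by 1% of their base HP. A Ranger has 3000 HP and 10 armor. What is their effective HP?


EHP = 3000 * (1 + 10/100)
= 3000 * (1 + 0.1)
= 3000 * 1.1
= 3300.0

3300.0 EHP


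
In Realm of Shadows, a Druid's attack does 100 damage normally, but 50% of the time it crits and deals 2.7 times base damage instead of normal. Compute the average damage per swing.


E[dmg] = base * (1 + crit_chance * (crit_mult - 1))
cc as decimal = 50/100 = 0.5
cm - 1 = 2.7 - 1 = 1.7
Bonus factor = 0.5 * 1.7 = 0.85
Total multiplier = 1 + 0.85 = 1.85
Expected damage = 100 * 1.85 = 185.00

185.00 damage


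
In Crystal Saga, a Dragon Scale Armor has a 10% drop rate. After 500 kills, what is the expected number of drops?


Expected drops = kills * (drop_rate / 100)
= 500 * (10 / 100)
= 500 * 0.1
= 50.0

50.0 drops


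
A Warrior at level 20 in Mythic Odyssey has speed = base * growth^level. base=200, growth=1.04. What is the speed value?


value = base * growth^level
= 200 * 1.04^20
= 200 * 2.191123
= 438.22

438.22 speed


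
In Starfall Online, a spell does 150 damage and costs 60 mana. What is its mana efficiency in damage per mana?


Efficiency = damage / mana
= 150 / 60
= 2.50

2.50 dmg/mana


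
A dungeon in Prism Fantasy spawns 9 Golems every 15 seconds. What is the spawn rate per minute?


Spawns per minute = count * (60 / interval)
= 9 * (60 / 15)
= 9 * 4.0
= 36.0

36.0 per minute


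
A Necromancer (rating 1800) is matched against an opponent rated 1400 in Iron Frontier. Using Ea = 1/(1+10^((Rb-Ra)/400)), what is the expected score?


Elo expected score: Ea = 1/(1 + 10^((Rb-Ra)/400))
Rb - Ra = 1400 - 1800 = -400
(Rb-Ra)/400 = -400/400 = -1.0
10^-1.0 = 0.1
Ea = 1/(1 + 0.1) = 1/1.1 = 0.9091

0.9091


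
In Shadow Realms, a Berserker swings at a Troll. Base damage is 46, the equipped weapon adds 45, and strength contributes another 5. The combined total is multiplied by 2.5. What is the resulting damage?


Sum base + weapon + str = 46 + 45 + 5 = 96
Multiply by 2.5:
96 * 2.5 = 240.0

240.0 damage


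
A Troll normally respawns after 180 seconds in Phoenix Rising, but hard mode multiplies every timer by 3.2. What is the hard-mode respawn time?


Respawn time = base * multiplier
= 180 * 3.2
= 576.0 seconds

576.0 seconds


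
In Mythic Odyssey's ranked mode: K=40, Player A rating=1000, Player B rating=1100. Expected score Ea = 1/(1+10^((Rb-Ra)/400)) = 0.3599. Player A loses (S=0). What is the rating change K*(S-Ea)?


Elo update: delta = K * (S - Ea), where S = 0 (loses)
S - Ea = 0 - 0.3599 = -0.3599
Rating change = 40 * -0.3599
= -14.40

-14.40 rating points


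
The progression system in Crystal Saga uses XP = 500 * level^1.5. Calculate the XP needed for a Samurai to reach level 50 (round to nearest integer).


XP = 500 * level^1.5
Substitute level = 50:
XP = 500 * 50^1.5
= 500 * 353.5534
= 176777

176777 XP


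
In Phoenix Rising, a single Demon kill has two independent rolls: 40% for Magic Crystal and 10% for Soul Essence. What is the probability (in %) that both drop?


For independent events, P(both) = P(A) * P(B)
= 40% * 10%
= 400 / 100 %
= 4.0%

4.0%


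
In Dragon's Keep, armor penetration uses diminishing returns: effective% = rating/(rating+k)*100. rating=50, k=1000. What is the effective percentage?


effective% = rating / (rating + k) * 100
= 50 / (50 + 1000) * 100
= 50 / 1050 * 100
= 0.047619 * 100
= 4.76%

4.76%


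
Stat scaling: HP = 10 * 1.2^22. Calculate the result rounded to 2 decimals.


value = base * growth^level
= 10 * 1.2^22
= 10 * 55.206144
= 552.06

552.06 HP


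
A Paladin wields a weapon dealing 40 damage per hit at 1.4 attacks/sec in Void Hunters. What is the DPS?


DPS = damage * attack_speed
= 40 * 1.4
= 56.0

56.0 DPS


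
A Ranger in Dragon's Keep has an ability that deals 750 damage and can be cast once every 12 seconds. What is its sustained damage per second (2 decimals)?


DPS = damage / cooldown
= 750 / 12
= 62.50

62.50 DPS


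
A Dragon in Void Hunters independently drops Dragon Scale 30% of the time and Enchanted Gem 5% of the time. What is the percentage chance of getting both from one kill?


For independent events, P(both) = P(A) * P(B)
= 30% * 5%
= 150 / 100 %
= 1.5%

1.5%


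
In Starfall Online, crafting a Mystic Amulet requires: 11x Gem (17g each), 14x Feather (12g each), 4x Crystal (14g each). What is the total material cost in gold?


Cost breakdown:
  Gem: 11 * 17 = 187
  Feather: 14 * 12 = 168
  Crystal: 4 * 14 = 56
Total = 187 + 168 + 56 = 411

411 gold


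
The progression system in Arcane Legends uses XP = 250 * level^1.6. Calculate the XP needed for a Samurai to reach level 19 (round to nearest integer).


XP = 250 * level^1.6
Substitute level = 19:
XP = 250 * 19^1.6
= 250 * 111.1746
= 27794

27794 XP


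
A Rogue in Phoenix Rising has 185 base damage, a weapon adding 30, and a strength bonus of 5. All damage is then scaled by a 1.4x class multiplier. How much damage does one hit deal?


Sum base + weapon + str = 185 + 30 + 5 = 220
Multiply by 1.4:
220 * 1.4 = 308.0

308.0 damage


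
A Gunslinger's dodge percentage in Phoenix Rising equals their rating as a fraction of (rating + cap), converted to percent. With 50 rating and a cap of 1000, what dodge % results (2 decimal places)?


dodge% = 50 / (50 + 1000) * 100
= 50 / 1050 * 100
= 0.047619 * 100
= 4.76%

4.76%


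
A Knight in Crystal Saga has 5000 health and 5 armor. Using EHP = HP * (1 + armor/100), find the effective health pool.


EHP = 5000 * (1 + 5/100)
= 5000 * (1 + 0.05)
= 5000 * 1.05
= 5250.0

5250.0 EHP


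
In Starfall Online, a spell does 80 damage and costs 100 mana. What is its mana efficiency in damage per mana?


Efficiency = damage / mana
= 80 / 100
= 0.80

0.80 dmg/mana


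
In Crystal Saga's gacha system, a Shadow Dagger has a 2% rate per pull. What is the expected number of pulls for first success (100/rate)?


Expected pulls for a geometric distribution = 1/p = 100 / rate%
= 100 / 2
= 50.0

50.0 pulls


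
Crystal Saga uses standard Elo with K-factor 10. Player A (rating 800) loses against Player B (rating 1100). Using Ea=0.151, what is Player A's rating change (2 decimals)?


Elo update: delta = K * (S - Ea), where S = 0 (loses)
S - Ea = 0 - 0.151 = -0.151
Rating change = 10 * -0.151
= -1.51

-1.51 rating points


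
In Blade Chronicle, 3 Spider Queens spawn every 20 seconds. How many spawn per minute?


Spawns per minute = count * (60 / interval)
= 3 * (60 / 20)
= 3 * 3.0
= 9.0

9.0 per minute


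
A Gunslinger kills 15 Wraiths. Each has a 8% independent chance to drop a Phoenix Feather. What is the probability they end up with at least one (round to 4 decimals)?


P(at least one) = 1 - P(none) = 1 - (1-p)^n
p = 8/100 = 0.08
1 - p = 0.92
(1 - p)^15 = 0.92^15 = 0.286297
P(at least one) = 1 - 0.286297 = 0.7137

0.7137


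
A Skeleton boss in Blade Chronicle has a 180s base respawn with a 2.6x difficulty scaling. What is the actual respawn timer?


Respawn time = base * multiplier
= 180 * 2.6
= 468.0 seconds

468.0 seconds


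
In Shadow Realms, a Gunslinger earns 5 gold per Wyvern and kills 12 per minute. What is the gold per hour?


Gold per minute = 5 * 12 = 60
Gold per hour = 60 * 60 = 3600

3600 gold/hour


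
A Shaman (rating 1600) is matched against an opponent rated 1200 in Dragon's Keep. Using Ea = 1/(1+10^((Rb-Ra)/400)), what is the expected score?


Elo expected score: Ea = 1/(1 + 10^((Rb-Ra)/400))
Rb - Ra = 1200 - 1600 = -400
(Rb-Ra)/400 = -400/400 = -1.0
10^-1.0 = 0.1
Ea = 1/(1 + 0.1) = 1/1.1 = 0.9091

0.9091


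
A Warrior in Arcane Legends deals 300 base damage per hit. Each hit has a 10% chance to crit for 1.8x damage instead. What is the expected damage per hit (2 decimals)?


E[dmg] = base * (1 + crit_chance * (crit_mult - 1))
cc as decimal = 10/100 = 0.1
cm - 1 = 1.8 - 1 = 0.8
Bonus factor = 0.1 * 0.8 = 0.08
Total multiplier = 1 + 0.08 = 1.08
Expected damage = 300 * 1.08 = 324.00

324.00 damage


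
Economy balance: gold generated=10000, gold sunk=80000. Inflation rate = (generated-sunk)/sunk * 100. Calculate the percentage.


Net gold = 10000 - 80000 = -70000
Inflation rate = net / sunk * 100 = -70000 / 80000 * 100
= -0.875 * 100
= -87.50%

-87.50%


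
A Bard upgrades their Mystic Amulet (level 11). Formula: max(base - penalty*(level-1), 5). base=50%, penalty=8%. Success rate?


raw_rate = 50 - 8 * (11 - 1)
= 50 - 8 * 10
= 50 - 80
= -30
Apply floor: max(-30, 5) = 5%

5%


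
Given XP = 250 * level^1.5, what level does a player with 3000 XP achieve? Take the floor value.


XP = 250 * level^1.5, so level = (XP / 250)^(1/1.5)
= (3000 / 250)^(1/1.5)
= 12.0^0.6667
= 5.2415
Floor: level = 5

level 5


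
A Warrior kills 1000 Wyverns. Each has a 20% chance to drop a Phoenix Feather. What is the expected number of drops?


Expected drops = kills * (drop_rate / 100)
= 1000 * (20 / 100)
= 1000 * 0.2
= 200.0

200.0 drops


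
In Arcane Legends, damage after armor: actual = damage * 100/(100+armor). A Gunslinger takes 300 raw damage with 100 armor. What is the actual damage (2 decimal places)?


actual = 300 * 100 / (100 + 100)
= 300 * 100 / 200
= 30000 / 200
= 150.00

150.00 damage


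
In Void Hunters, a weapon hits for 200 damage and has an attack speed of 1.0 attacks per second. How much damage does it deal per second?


DPS = damage * attack_speed
= 200 * 1.0
= 200.0

200.0 DPS


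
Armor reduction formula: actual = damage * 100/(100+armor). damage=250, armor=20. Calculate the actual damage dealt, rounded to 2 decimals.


actual = 250 * 100 / (100 + 20)
= 250 * 100 / 120
= 25000 / 120
= 208.33

208.33 damage


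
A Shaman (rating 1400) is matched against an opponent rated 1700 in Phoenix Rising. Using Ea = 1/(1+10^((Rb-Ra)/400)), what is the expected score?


Elo expected score: Ea = 1/(1 + 10^((Rb-Ra)/400))
Rb - Ra = 1700 - 1400 = 300
(Rb-Ra)/400 = 300/400 = 0.75
10^0.75 = 5.623413
Ea = 1/(1 + 5.623413) = 1/6.623413 = 0.1510

0.1510


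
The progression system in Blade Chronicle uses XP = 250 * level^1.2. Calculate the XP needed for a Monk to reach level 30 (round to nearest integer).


XP = 250 * level^1.2
Substitute level = 30:
XP = 250 * 30^1.2
= 250 * 59.2305
= 14808

14808 XP


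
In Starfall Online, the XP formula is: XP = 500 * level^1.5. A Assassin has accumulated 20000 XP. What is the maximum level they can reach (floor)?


XP = 500 * level^1.5, so level = (XP / 500)^(1/1.5)
= (20000 / 500)^(1/1.5)
= 40.0^0.6667
= 11.6961
Floor: level = 11

level 11


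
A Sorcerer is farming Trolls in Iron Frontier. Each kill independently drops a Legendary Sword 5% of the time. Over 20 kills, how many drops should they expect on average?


Expected drops = kills * (drop_rate / 100)
= 20 * (5 / 100)
= 20 * 0.05
= 1.0

1.0 drops


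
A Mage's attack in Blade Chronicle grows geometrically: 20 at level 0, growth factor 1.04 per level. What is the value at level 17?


value = base * growth^level
= 20 * 1.04^17
= 20 * 1.9479
= 38.96

38.96 attack


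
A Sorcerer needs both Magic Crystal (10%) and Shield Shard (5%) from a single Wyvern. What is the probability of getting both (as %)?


For independent events, P(both) = P(A) * P(B)
= 10% * 5%
= 50 / 100 %
= 0.5%

0.5%


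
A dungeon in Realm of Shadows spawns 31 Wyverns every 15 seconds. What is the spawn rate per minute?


Spawns per minute = count * (60 / interval)
= 31 * (60 / 15)
= 31 * 4.0
= 124.0

124.0 per minute


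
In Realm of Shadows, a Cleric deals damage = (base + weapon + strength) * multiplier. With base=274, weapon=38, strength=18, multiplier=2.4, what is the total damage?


Sum base + weapon + str = 274 + 38 + 18 = 330
Multiply by 2.4:
330 * 2.4 = 792.0

792.0 damage


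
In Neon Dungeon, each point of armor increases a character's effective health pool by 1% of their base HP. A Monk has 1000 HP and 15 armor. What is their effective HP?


EHP = 1000 * (1 + 15/100)
= 1000 * (1 + 0.15)
= 1000 * 1.15
= 1150.0

1150.0 EHP


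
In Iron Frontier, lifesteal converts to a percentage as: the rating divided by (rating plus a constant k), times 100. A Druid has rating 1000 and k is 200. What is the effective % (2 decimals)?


effective% = rating / (rating + k) * 100
= 1000 / (1000 + 200) * 100
= 1000 / 1200 * 100
= 0.833333 * 100
= 83.33%

83.33%


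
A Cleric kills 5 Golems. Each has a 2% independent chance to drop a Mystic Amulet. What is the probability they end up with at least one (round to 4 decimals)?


P(at least one) = 1 - P(none) = 1 - (1-p)^n
p = 2/100 = 0.02
1 - p = 0.98
(1 - p)^5 = 0.98^5 = 0.903921
P(at least one) = 1 - 0.903921 = 0.0961

0.0961


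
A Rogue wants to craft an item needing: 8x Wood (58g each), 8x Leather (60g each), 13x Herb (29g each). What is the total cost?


Cost breakdown:
  Wood: 8 * 58 = 464
  Leather: 8 * 60 = 480
  Herb: 13 * 29 = 377
Total = 464 + 480 + 377 = 1321

1321 gold


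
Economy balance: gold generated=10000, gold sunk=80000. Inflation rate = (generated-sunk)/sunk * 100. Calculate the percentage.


Net gold = 10000 - 80000 = -70000
Inflation rate = net / sunk * 100 = -70000 / 80000 * 100
= -0.875 * 100
= -87.50%

-87.50%


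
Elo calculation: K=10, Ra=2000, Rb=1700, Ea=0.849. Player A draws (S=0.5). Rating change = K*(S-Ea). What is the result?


Elo update: delta = K * (S - Ea), where S = 0.5 (draws)
S - Ea = 0.5 - 0.849 = -0.349
Rating change = 10 * -0.349
= -3.49

-3.49 rating points


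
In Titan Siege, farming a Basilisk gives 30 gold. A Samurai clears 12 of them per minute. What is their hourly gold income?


Gold per minute = 30 * 12 = 360
Gold per hour = 360 * 60 = 21600

21600 gold/hour


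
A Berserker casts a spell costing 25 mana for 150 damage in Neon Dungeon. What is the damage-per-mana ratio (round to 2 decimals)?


Efficiency = damage / mana
= 150 / 25
= 6.00

6.00 dmg/mana


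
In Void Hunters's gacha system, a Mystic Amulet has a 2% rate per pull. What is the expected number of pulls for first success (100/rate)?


Expected pulls for a geometric distribution = 1/p = 100 / rate%
= 100 / 2
= 50.0

50.0 pulls


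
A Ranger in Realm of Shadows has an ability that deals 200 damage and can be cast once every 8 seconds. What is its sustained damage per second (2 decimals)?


DPS = damage / cooldown
= 200 / 8
= 25.00

25.00 DPS


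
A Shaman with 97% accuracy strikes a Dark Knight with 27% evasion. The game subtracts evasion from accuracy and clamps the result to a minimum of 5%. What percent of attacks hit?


accuracy - evasion = 97 - 27 = 70
Apply floor: max(70, 5) = 70
Hit chance = 70%

70%


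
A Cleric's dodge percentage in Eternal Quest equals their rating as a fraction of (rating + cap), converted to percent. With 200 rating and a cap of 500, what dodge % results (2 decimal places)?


dodge% = 200 / (200 + 500) * 100
= 200 / 700 * 100
= 0.285714 * 100
= 28.57%

28.57%


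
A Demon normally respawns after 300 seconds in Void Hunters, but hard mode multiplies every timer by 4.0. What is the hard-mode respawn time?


Respawn time = base * multiplier
= 300 * 4.0
= 1200.0 seconds

1200.0 seconds


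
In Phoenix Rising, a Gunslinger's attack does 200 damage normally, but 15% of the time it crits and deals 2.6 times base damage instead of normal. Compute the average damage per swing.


E[dmg] = base * (1 + crit_chance * (crit_mult - 1))
cc as decimal = 15/100 = 0.15
cm - 1 = 2.6 - 1 = 1.6
Bonus factor = 0.15 * 1.6 = 0.24
Total multiplier = 1 + 0.24 = 1.24
Expected damage = 200 * 1.24 = 248.00

248.00 damage


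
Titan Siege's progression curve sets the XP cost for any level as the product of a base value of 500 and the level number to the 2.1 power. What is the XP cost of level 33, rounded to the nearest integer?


XP = 500 * level^2.1
Substitute level = 33:
XP = 500 * 33^2.1
= 500 * 1544.8249
= 772412

772412 XP


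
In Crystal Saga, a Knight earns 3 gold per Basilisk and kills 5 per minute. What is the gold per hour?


Gold per minute = 3 * 5 = 15
Gold per hour = 15 * 60 = 900

900 gold/hour


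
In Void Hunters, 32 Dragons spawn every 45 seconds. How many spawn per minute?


Spawns per minute = count * (60 / interval)
= 32 * (60 / 45)
= 32 * 1.3333
= 42.67

42.67 per minute


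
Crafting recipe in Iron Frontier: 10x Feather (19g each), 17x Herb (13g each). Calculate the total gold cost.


Cost breakdown:
  Feather: 10 * 19 = 190
  Herb: 17 * 13 = 221
Total = 190 + 221 = 411

411 gold


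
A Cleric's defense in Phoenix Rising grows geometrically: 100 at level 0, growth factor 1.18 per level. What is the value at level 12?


value = base * growth^level
= 100 * 1.18^12
= 100 * 7.287593
= 728.76

728.76 defense


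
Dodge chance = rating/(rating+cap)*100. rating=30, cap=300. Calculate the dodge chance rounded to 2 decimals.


dodge% = 30 / (30 + 300) * 100
= 30 / 330 * 100
= 0.090909 * 100
= 9.09%

9.09%


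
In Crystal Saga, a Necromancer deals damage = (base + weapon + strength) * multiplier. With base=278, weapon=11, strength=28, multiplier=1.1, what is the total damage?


Sum base + weapon + str = 278 + 11 + 28 = 317
Multiply by 1.1:
317 * 1.1 = 348.7

348.7 damage


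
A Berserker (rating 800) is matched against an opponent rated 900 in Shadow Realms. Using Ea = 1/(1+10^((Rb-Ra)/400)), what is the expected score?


Elo expected score: Ea = 1/(1 + 10^((Rb-Ra)/400))
Rb - Ra = 900 - 800 = 100
(Rb-Ra)/400 = 100/400 = 0.25
10^0.25 = 1.778279
Ea = 1/(1 + 1.778279) = 1/2.778279 = 0.3599

0.3599


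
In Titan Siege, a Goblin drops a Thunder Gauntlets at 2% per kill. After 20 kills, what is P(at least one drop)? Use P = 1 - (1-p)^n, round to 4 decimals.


P(at least one) = 1 - P(none) = 1 - (1-p)^n
p = 2/100 = 0.02
1 - p = 0.98
(1 - p)^20 = 0.98^20 = 0.667608
P(at least one) = 1 - 0.667608 = 0.3324

0.3324


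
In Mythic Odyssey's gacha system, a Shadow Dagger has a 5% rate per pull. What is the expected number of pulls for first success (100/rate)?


Expected pulls for a geometric distribution = 1/p = 100 / rate%
= 100 / 5
= 20.0

20.0 pulls


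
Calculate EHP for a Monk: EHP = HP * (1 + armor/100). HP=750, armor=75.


EHP = 750 * (1 + 75/100)
= 750 * (1 + 0.75)
= 750 * 1.75
= 1312.5

1312.5 EHP


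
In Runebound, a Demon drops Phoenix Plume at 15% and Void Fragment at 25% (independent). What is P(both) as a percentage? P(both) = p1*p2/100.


For independent events, P(both) = P(A) * P(B)
= 15% * 25%
= 375 / 100 %
= 3.75%

3.75%


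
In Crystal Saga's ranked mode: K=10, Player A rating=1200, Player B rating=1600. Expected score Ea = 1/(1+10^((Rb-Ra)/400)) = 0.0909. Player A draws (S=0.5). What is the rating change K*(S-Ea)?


Elo update: delta = K * (S - Ea), where S = 0.5 (draws)
S - Ea = 0.5 - 0.0909 = 0.4091
Rating change = 10 * 0.4091
= 4.09

4.09 rating points


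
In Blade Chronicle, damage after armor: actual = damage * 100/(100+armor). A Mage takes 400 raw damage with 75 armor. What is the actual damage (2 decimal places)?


actual = 400 * 100 / (100 + 75)
= 400 * 100 / 175
= 40000 / 175
= 228.57

228.57 damage


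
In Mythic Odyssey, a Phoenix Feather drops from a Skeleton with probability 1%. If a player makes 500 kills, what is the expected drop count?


Expected drops = kills * (drop_rate / 100)
= 500 * (1 / 100)
= 500 * 0.01
= 5.0

5.0 drops


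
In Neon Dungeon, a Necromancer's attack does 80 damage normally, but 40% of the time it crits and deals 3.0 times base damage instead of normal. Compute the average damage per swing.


E[dmg] = base * (1 + crit_chance * (crit_mult - 1))
cc as decimal = 40/100 = 0.4
cm - 1 = 3.0 - 1 = 2.0
Bonus factor = 0.4 * 2.0 = 0.8
Total multiplier = 1 + 0.8 = 1.8
Expected damage = 80 * 1.8 = 144.00

144.00 damage


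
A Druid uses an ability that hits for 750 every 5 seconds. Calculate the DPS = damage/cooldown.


DPS = damage / cooldown
= 750 / 5
= 150.00

150.00 DPS


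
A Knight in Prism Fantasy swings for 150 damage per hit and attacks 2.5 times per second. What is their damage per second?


DPS = damage * attack_speed
= 150 * 2.5
= 375.0

375.0 DPS


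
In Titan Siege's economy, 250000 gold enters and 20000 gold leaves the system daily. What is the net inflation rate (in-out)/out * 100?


Net gold = 250000 - 20000 = 230000
Inflation rate = net / sunk * 100 = 230000 / 20000 * 100
= 11.5 * 100
= 1150.00%

1150.00%


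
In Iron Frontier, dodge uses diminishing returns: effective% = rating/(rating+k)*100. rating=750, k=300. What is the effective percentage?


effective% = rating / (rating + k) * 100
= 750 / (750 + 300) * 100
= 750 / 1050 * 100
= 0.714286 * 100
= 71.43%

71.43%


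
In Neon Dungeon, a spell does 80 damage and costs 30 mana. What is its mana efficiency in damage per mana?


Efficiency = damage / mana
= 80 / 30
= 2.67

2.67 dmg/mana


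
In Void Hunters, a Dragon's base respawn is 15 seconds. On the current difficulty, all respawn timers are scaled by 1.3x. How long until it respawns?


Respawn time = base * multiplier
= 15 * 1.3
= 19.5 seconds

19.5 seconds


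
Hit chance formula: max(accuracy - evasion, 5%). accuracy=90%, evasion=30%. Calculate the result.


accuracy - evasion = 90 - 30 = 60
Apply floor: max(60, 5) = 60
Hit chance = 60%

60%


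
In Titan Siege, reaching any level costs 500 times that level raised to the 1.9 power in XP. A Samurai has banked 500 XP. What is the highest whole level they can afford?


XP = 500 * level^1.9, so level = (XP / 500)^(1/1.9)
= (500 / 500)^(1/1.9)
= 1.0^0.5263
= 1.0
Floor: level = 1

level 1


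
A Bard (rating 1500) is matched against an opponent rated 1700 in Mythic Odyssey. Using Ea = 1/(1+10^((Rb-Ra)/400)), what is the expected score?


Elo expected score: Ea = 1/(1 + 10^((Rb-Ra)/400))
Rb - Ra = 1700 - 1500 = 200
(Rb-Ra)/400 = 200/400 = 0.5
10^0.5 = 3.162278
Ea = 1/(1 + 3.162278) = 1/4.162278 = 0.2403

0.2403


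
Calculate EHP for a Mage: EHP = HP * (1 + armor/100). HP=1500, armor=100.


EHP = 1500 * (1 + 100/100)
= 1500 * (1 + 1.0)
= 1500 * 2.0
= 3000.0

3000.0 EHP


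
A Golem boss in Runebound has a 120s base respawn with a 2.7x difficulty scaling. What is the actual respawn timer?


Respawn time = base * multiplier
= 120 * 2.7
= 324.0 seconds

324.0 seconds


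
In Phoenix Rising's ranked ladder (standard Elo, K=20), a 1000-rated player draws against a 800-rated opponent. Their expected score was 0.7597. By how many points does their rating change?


Elo update: delta = K * (S - Ea), where S = 0.5 (draws)
S - Ea = 0.5 - 0.7597 = -0.2597
Rating change = 20 * -0.2597
= -5.19

-5.19 rating points


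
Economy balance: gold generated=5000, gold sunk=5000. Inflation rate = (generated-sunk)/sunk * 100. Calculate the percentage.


Net gold = 5000 - 5000 = 0
Inflation rate = net / sunk * 100 = 0 / 5000 * 100
= 0.0 * 100
= 0.00%

0.00%
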